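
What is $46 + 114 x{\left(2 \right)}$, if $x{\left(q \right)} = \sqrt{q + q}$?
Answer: $274$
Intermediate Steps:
$x{\left(q \right)} = \sqrt{2} \sqrt{q}$ ($x{\left(q \right)} = \sqrt{2 q} = \sqrt{2} \sqrt{q}$)
$46 + 114 x{\left(2 \right)} = 46 + 114 \sqrt{2} \sqrt{2} = 46 + 114 \cdot 2 = 46 + 228 = 274$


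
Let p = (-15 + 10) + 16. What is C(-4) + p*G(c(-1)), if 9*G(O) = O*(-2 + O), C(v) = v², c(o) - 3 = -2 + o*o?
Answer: 16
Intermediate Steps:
c(o) = 1 + o² (c(o) = 3 + (-2 + o*o) = 3 + (-2 + o²) = 1 + o²)
G(O) = O*(-2 + O)/9 (G(O) = (O*(-2 + O))/9 = O*(-2 + O)/9)
p = 11 (p = -5 + 16 = 11)
C(-4) + p*G(c(-1)) = (-4)² + 11*((1 + (-1)²)*(-2 + (1 + (-1)²))/9) = 16 + 11*((1 + 1)*(-2 + (1 + 1))/9) = 16 + 11*((⅑)*2*(-2 + 2)) = 16 + 11*((⅑)*2*0) = 16 + 11*0 = 16 + 0 = 16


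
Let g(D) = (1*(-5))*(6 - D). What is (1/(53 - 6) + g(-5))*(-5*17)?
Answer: 219640/47 ≈ 4673.2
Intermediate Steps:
g(D) = -30 + 5*D (g(D) = -5*(6 - D) = -30 + 5*D)
(1/(53 - 6) + g(-5))*(-5*17) = (1/(53 - 6) + (-30 + 5*(-5)))*(-5*17) = (1/47 + (-30 - 25))*(-85) = (1/47 - 55)*(-85) = -2584/47*(-85) = 219640/47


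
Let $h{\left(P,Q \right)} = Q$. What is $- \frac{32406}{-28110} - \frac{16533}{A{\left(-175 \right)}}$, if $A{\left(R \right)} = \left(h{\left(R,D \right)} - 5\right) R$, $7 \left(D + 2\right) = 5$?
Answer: $- \frac{1300291}{93700} \approx -13.877$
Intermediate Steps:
$D = - \frac{9}{7}$ ($D = -2 + \frac{1}{7} \cdot 5 = -2 + \frac{5}{7} = - \frac{9}{7} \approx -1.2857$)
$A{\left(R \right)} = - \frac{44 R}{7}$ ($A{\left(R \right)} = \left(- \frac{9}{7} - 5\right) R = - \frac{44 R}{7}$)
$- \frac{32406}{-28110} - \frac{16533}{A{\left(-175 \right)}} = - \frac{32406}{-28110} - \frac{16533}{\left(- \frac{44}{7}\right) \left(-175\right)} = \left(-32406\right) \left(- \frac{1}{28110}\right) - \frac{16533}{1100} = \frac{5401}{4685} - \frac{1503}{100} = - \frac{1300291}{93700}$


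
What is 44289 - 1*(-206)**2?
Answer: 1853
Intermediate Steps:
44289 - 1*(-206)**2 = 44289 - 1*42436 = 44289 - 42436 = 1853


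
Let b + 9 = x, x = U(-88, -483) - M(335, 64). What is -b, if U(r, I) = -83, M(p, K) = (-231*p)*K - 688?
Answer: -4953236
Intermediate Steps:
M(p, K) = -688 - 231*K*p (M(p, K) = -231*K*p - 688 = -688 - 231*K*p)
x = 4953245 (x = -83 - (-688 - 231*64*335) = -83 - (-688 - 4952640) = -83 - 1*(-4953328) = -83 + 4953328 = 4953245)
b = 4953236 (b = -9 + 4953245 = 4953236)
-b = -1*4953236 = -4953236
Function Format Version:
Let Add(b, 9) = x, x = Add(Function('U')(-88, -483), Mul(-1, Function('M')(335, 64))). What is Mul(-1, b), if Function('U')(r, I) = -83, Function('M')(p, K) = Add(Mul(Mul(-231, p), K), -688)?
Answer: -4953236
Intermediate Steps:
Function('M')(p, K) = Add(-688, Mul(-231, K, p)) (Function('M')(p, K) = Add(Mul(-231, K, p), -688) = Add(-688, Mul(-231, K, p)))
x = 4953245 (x = Add(-83, Mul(-1, Add(-688, Mul(-231, 64, 335)))) = Add(-83, Mul(-1, Add(-688, -4952640))) = Add(-83, Mul(-1, -4953328)) = Add(-83, 4953328) = 4953245)
b = 4953236 (b = Add(-9, 4953245) = 4953236)
Mul(-1, b) = Mul(-1, 4953236) = -4953236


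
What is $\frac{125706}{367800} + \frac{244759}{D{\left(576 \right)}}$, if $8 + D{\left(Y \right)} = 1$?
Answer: $- \frac{15003580043}{429100} \approx -34965.0$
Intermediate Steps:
$D{\left(Y \right)} = -7$ ($D{\left(Y \right)} = -8 + 1 = -7$)
$\frac{125706}{367800} + \frac{244759}{D{\left(576 \right)}} = \frac{125706}{367800} + \frac{244759}{-7} = 125706 \cdot \frac{1}{367800} + 244759 \left(- \frac{1}{7}\right) = \frac{20951}{61300} - \frac{244759}{7} = - \frac{15003580043}{429100}$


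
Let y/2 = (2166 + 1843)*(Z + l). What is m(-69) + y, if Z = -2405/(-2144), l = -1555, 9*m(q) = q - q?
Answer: -13356043635/1072 ≈ -1.2459e+7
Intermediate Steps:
m(q) = 0 (m(q) = (q - q)/9 = (1/9)*0 = 0)
Z = 2405/2144 (Z = -2405*(-1/2144) = 2405/2144 ≈ 1.1217)
y = -13356043635/1072 (y = 2*((2166 + 1843)*(2405/2144 - 1555)) = 2*(4009*(-3331515/2144)) = 2*(-13356043635/2144) = -13356043635/1072 ≈ -1.2459e+7)
m(-69) + y = 0 - 13356043635/1072 = -13356043635/1072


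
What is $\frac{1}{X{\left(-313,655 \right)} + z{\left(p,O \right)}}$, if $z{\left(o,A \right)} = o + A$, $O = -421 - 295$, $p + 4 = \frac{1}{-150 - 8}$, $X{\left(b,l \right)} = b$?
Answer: $- \frac{158}{163215} \approx -0.00096805$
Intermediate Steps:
$p = - \frac{633}{158}$ ($p = -4 + \frac{1}{-150 - 8} = -4 + \frac{1}{-158} = -4 - \frac{1}{158} = - \frac{633}{158} \approx -4.0063$)
$O = -716$ ($O = -421 - 295 = -716$)
$z{\left(o,A \right)} = A + o$
$\frac{1}{X{\left(-313,655 \right)} + z{\left(p,O \right)}} = \frac{1}{-313 - \frac{113761}{158}} = \frac{1}{- \frac{163215}{158}} = - \frac{158}{163215}$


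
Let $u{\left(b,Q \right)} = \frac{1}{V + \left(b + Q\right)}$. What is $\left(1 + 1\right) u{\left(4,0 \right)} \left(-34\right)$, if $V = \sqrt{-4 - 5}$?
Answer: $- \frac{272}{25} + \frac{204 i}{25} \approx -10.88 + 8.16 i$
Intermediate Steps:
$V = 3 i$ ($V = \sqrt{-9} = 3 i \approx 3.0 i$)
$u{\left(b,Q \right)} = \frac{1}{Q + b + 3 i}$ ($u{\left(b,Q \right)} = \frac{1}{3 i + \left(b + Q\right)} = \frac{1}{3 i + \left(Q + b\right)} = \frac{1}{Q + b + 3 i}$)
$\left(1 + 1\right) u{\left(4,0 \right)} \left(-34\right) = \frac{1 + 1}{0 + 4 + 3 i} \left(-34\right) = \frac{2}{4 + 3 i} \left(-34\right) = 2 \frac{4 - 3 i}{25} \left(-34\right) = \frac{2 \left(4 - 3 i\right)}{25} \left(-34\right) = - \frac{68 \left(4 - 3 i\right)}{25}$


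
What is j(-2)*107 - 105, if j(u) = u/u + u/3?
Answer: -208/3 ≈ -69.333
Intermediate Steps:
j(u) = 1 + u/3 (j(u) = 1 + u*(1/3) = 1 + u/3)
j(-2)*107 - 105 = (1 + (1/3)*(-2))*107 - 105 = (1 - 2/3)*107 - 105 = (1/3)*107 - 105 = 107/3 - 105 = -208/3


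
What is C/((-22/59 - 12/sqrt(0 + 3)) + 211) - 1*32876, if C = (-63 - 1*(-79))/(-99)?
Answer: -502084284531572/15272060859 - 222784*sqrt(3)/15272060859 ≈ -32876.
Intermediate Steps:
C = -16/99 (C = (-63 + 79)*(-1/99) = 16*(-1/99) = -16/99 ≈ -0.16162)
C/((-22/59 - 12/sqrt(0 + 3)) + 211) - 1*32876 = -16/99/((-22/59 - 12/sqrt(0 + 3)) + 211) - 1*32876 = -16/99/((-22*1/59 - 12*sqrt(3)/3) + 211) - 32876 = -16/99/((-22/59 - 4*sqrt(3)) + 211) - 32876 = -16/99/(12427/59 - 4*sqrt(3)) - 32876 = -16/(99*(12427/59 - 4*sqrt(3))) - 32876 = -32876 - 16/(99*(12427/59 - 4*sqrt(3)))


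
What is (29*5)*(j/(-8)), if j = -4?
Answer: 145/2 ≈ 72.500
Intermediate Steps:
(29*5)*(j/(-8)) = (29*5)*(-4/(-8)) = 145*(-4*(-⅛)) = 145*(½) = 145/2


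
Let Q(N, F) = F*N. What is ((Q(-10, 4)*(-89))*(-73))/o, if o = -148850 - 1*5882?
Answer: 64970/38683 ≈ 1.6795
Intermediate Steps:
o = -154732 (o = -148850 - 5882 = -154732)
((Q(-10, 4)*(-89))*(-73))/o = (((4*(-10))*(-89))*(-73))/(-154732) = (-40*(-89)*(-73))*(-1/154732) = (3560*(-73))*(-1/154732) = -259880*(-1/154732) = 64970/38683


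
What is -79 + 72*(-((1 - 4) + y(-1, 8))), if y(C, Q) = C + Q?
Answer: -367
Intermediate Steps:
-79 + 72*(-((1 - 4) + y(-1, 8))) = -79 + 72*(-((1 - 4) + (-1 + 8))) = -79 + 72*(-(-3 + 7)) = -79 + 72*(-1*4) = -79 + 72*(-4) = -79 - 288 = -367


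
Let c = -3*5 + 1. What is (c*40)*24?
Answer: -13440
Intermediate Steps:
c = -14 (c = -15 + 1 = -14)
(c*40)*24 = -14*40*24 = -560*24 = -13440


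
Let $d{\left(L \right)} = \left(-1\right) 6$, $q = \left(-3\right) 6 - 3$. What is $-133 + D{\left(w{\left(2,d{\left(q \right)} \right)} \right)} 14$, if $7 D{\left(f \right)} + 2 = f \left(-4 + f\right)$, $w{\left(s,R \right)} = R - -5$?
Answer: $-127$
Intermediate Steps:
$q = -21$ ($q = -18 - 3 = -21$)
$d{\left(L \right)} = -6$
$w{\left(s,R \right)} = 5 + R$ ($w{\left(s,R \right)} = R + 5 = 5 + R$)
$D{\left(f \right)} = - \frac{2}{7} + \frac{f \left(-4 + f\right)}{7}$
$-133 + D{\left(w{\left(2,d{\left(q \right)} \right)} \right)} 14 = -133 + \left(- \frac{2}{7} - \frac{4 \left(5 - 6\right)}{7} + \frac{\left(5 - 6\right)^{2}}{7}\right) 14 = -133 + \left(- \frac{2}{7} - - \frac{4}{7} + \frac{\left(-1\right)^{2}}{7}\right) 14 = -133 + \left(- \frac{2}{7} + \frac{4}{7} + \frac{1}{7} \cdot 1\right) 14 = -133 + \left(- \frac{2}{7} + \frac{4}{7} + \frac{1}{7}\right) 14 = -133 + \frac{3}{7} \cdot 14 = -133 + 6 = -127$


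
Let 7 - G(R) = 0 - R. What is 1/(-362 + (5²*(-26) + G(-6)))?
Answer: -1/1011 ≈ -0.00098912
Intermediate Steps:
G(R) = 7 + R (G(R) = 7 - (0 - R) = 7 - (-1)*R = 7 + R)
1/(-362 + (5²*(-26) + G(-6))) = 1/(-362 + (5²*(-26) + (7 - 6))) = 1/(-362 + (25*(-26) + 1)) = 1/(-362 + (-650 + 1)) = 1/(-362 - 649) = 1/(-1011) = -1/1011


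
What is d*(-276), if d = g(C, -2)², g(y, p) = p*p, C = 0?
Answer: -4416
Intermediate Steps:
g(y, p) = p²
d = 16 (d = ((-2)²)² = 4² = 16)
d*(-276) = 16*(-276) = -4416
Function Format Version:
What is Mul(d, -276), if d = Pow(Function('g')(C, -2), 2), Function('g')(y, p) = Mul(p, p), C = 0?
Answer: -4416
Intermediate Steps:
Function('g')(y, p) = Pow(p, 2)
d = 16 (d = Pow(Pow(-2, 2), 2) = Pow(4, 2) = 16)
Mul(d, -276) = Mul(16, -276) = -4416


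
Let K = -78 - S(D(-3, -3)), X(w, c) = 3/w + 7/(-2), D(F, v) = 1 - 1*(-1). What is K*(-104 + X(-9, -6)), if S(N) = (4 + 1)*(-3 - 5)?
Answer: 12293/3 ≈ 4097.7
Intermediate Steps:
D(F, v) = 2 (D(F, v) = 1 + 1 = 2)
S(N) = -40 (S(N) = 5*(-8) = -40)
X(w, c) = -7/2 + 3/w (X(w, c) = 3/w + 7*(-½) = 3/w - 7/2 = -7/2 + 3/w)
K = -38 (K = -78 - 1*(-40) = -78 + 40 = -38)
K*(-104 + X(-9, -6)) = -38*(-104 + (-7/2 + 3/(-9))) = -38*(-104 + (-7/2 + 3*(-⅑))) = -38*(-104 + (-7/2 - ⅓)) = -38*(-104 - 23/6) = -38*(-647/6) = 12293/3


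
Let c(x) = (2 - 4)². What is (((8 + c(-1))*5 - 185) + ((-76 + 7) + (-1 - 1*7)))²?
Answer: 40804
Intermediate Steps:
c(x) = 4 (c(x) = (-2)² = 4)
(((8 + c(-1))*5 - 185) + ((-76 + 7) + (-1 - 1*7)))² = (((8 + 4)*5 - 185) + ((-76 + 7) + (-1 - 1*7)))² = ((12*5 - 185) + (-69 + (-1 - 7)))² = ((60 - 185) + (-69 - 8))² = (-125 - 77)² = (-202)² = 40804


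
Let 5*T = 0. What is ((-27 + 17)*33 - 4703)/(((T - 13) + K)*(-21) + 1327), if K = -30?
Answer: -5033/2230 ≈ -2.2570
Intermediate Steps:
T = 0 (T = (⅕)*0 = 0)
((-27 + 17)*33 - 4703)/(((T - 13) + K)*(-21) + 1327) = ((-27 + 17)*33 - 4703)/(((0 - 13) - 30)*(-21) + 1327) = (-10*33 - 4703)/((-13 - 30)*(-21) + 1327) = (-330 - 4703)/(-43*(-21) + 1327) = -5033/(903 + 1327) = -5033/2230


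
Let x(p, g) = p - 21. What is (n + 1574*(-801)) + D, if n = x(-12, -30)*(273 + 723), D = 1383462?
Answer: 89820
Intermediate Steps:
x(p, g) = -21 + p
n = -32868 (n = (-21 - 12)*(273 + 723) = -33*996 = -32868)
(n + 1574*(-801)) + D = (-32868 + 1574*(-801)) + 1383462 = (-32868 - 1260774) + 1383462 = -1293642 + 1383462 = 89820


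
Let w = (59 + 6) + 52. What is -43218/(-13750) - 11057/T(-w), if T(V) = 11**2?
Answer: -6672926/75625 ≈ -88.237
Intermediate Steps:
w = 117 (w = 65 + 52 = 117)
T(V) = 121
-43218/(-13750) - 11057/T(-w) = -43218/(-13750) - 11057/121 = -43218*(-1/13750) - 11057*1/121 = 21609/6875 - 11057/121 = -6672926/75625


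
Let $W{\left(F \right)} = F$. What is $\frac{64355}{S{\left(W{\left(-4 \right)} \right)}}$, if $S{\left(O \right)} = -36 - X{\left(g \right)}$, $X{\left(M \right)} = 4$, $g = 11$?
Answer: $- \frac{12871}{8} \approx -1608.9$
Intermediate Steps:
$S{\left(O \right)} = -40$ ($S{\left(O \right)} = -36 - 4 = -40$)
$\frac{64355}{S{\left(W{\left(-4 \right)} \right)}} = \frac{64355}{-40} = 64355 \left(- \frac{1}{40}\right) = - \frac{12871}{8}$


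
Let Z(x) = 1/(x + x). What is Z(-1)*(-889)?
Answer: 889/2 ≈ 444.50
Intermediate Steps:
Z(x) = 1/(2*x)
Z(-1)*(-889) = ((½)/(-1))*(-889) = ((½)*(-1))*(-889) = -½*(-889) = 889/2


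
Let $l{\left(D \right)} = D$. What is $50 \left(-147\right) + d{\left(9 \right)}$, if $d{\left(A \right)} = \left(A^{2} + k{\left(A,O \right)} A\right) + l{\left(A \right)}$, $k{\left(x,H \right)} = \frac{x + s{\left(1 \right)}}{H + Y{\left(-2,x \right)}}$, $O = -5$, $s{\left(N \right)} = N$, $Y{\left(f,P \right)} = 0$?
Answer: $-7278$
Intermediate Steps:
$k{\left(x,H \right)} = \frac{1 + x}{H}$ ($k{\left(x,H \right)} = \frac{x + 1}{H + 0} = \frac{1 + x}{H}$)
$d{\left(A \right)} = A + A^{2} + A \left(- \frac{1}{5} - \frac{A}{5}\right)$ ($d{\left(A \right)} = \left(A^{2} + \frac{1 + A}{-5} A\right) + A = \left(A^{2} + - \frac{1 + A}{5} A\right) + A = \left(A^{2} + \left(- \frac{1}{5} - \frac{A}{5}\right) A\right) + A = \left(A^{2} + A \left(- \frac{1}{5} - \frac{A}{5}\right)\right) + A = A + A^{2} + A \left(- \frac{1}{5} - \frac{A}{5}\right)$)
$50 \left(-147\right) + d{\left(9 \right)} = 50 \left(-147\right) + \frac{4}{5} \cdot 9 \left(1 + 9\right) = -7350 + \frac{4}{5} \cdot 9 \cdot 10 = -7350 + 72 = -7278$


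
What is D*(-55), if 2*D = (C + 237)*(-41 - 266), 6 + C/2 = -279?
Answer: -5622705/2 ≈ -2.8114e+6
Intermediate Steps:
C = -570 (C = -12 + 2*(-279) = -12 - 558 = -570)
D = 102231/2 (D = ((-570 + 237)*(-41 - 266))/2 = (-333*(-307))/2 = (½)*102231 = 102231/2 ≈ 51116.)
D*(-55) = (102231/2)*(-55) = -5622705/2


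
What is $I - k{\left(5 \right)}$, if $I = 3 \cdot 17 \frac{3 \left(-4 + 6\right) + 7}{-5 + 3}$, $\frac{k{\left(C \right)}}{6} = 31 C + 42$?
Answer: $- \frac{3027}{2} \approx -1513.5$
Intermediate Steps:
$k{\left(C \right)} = 252 + 186 C$ ($k{\left(C \right)} = 6 \left(31 C + 42\right) = 6 \left(42 + 31 C\right) = 252 + 186 C$)
$I = - \frac{663}{2}$ ($I = 51 \frac{3 \cdot 2 + 7}{-2} = 51 \left(6 + 7\right) \left(- \frac{1}{2}\right) = 51 \cdot 13 \left(- \frac{1}{2}\right) = 51 \left(- \frac{13}{2}\right) = - \frac{663}{2} \approx -331.5$)
$I - k{\left(5 \right)} = - \frac{663}{2} - \left(252 + 186 \cdot 5\right) = - \frac{663}{2} - \left(252 + 930\right) = - \frac{663}{2} - 1182 = - \frac{3027}{2}$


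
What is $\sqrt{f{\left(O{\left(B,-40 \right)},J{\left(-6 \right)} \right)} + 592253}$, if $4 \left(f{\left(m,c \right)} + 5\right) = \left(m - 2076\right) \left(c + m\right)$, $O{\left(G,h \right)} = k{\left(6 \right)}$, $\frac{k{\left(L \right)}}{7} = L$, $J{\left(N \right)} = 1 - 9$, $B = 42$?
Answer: $\sqrt{574959} \approx 758.26$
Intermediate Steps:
$J{\left(N \right)} = -8$ ($J{\left(N \right)} = 1 - 9 = -8$)
$k{\left(L \right)} = 7 L$
$O{\left(G,h \right)} = 42$ ($O{\left(G,h \right)} = 7 \cdot 6 = 42$)
$f{\left(m,c \right)} = -5 + \frac{\left(-2076 + m\right) \left(c + m\right)}{4}$ ($f{\left(m,c \right)} = -5 + \frac{\left(m - 2076\right) \left(c + m\right)}{4} = -5 + \frac{\left(-2076 + m\right) \left(c + m\right)}{4}$)
$\sqrt{f{\left(O{\left(B,-40 \right)},J{\left(-6 \right)} \right)} + 592253} = \sqrt{\left(-5 - -4152 - 21798 + \frac{42^{2}}{4} + \frac{1}{4} \left(-8\right) 42\right) + 592253} = \sqrt{\left(-5 + 4152 - 21798 + \frac{1}{4} \cdot 1764 - 84\right) + 592253} = \sqrt{\left(-5 + 4152 - 21798 + 441 - 84\right) + 592253} = \sqrt{-17294 + 592253} = \sqrt{574959}$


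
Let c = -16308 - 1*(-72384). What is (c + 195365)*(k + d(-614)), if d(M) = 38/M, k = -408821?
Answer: -31557873623106/307 ≈ -1.0279e+11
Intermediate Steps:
c = 56076 (c = -16308 + 72384 = 56076)
(c + 195365)*(k + d(-614)) = (56076 + 195365)*(-408821 + 38/(-614)) = 251441*(-408821 + 38*(-1/614)) = 251441*(-408821 - 19/307) = 251441*(-125508066/307) = -31557873623106/307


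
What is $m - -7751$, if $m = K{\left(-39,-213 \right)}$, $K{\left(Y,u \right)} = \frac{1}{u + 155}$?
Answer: $\frac{449557}{58} \approx 7751.0$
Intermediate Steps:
$K{\left(Y,u \right)} = \frac{1}{155 + u}$
$m = - \frac{1}{58}$ ($m = \frac{1}{155 - 213} = \frac{1}{-58} = - \frac{1}{58} \approx -0.017241$)
$m - -7751 = - \frac{1}{58} - -7751 = - \frac{1}{58} + 7751 = \frac{449557}{58}$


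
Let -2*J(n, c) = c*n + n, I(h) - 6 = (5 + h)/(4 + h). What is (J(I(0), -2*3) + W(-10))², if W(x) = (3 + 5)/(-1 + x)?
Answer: 2343961/7744 ≈ 302.68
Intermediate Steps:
I(h) = 6 + (5 + h)/(4 + h)
J(n, c) = -n/2 - c*n/2 (J(n, c) = -(c*n + n)/2 = -(n + c*n)/2 = -n/2 - c*n/2)
W(x) = 8/(-1 + x)
(J(I(0), -2*3) + W(-10))² = (-(29 + 7*0)/(4 + 0)*(1 - 2*3)/2 + 8/(-1 - 10))² = (-(29 + 0)/4*(1 - 6)/2 + 8/(-11))² = (-½*(¼)*29*(-5) + 8*(-1/11))² = (-½*29/4*(-5) - 8/11)² = (145/8 - 8/11)² = (1531/88)² = 2343961/7744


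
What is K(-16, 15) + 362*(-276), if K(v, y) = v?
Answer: -99928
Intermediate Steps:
K(-16, 15) + 362*(-276) = -16 + 362*(-276) = -16 - 99912 = -99928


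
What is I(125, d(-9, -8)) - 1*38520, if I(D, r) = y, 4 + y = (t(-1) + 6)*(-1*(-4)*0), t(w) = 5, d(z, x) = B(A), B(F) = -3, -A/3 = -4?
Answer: -38524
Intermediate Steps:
A = 12 (A = -3*(-4) = 12)
d(z, x) = -3
y = -4 (y = -4 + (5 + 6)*(-1*(-4)*0) = -4 + 11*(4*0) = -4 + 11*0 = -4 + 0 = -4)
I(D, r) = -4
I(125, d(-9, -8)) - 1*38520 = -4 - 1*38520 = -4 - 38520 = -38524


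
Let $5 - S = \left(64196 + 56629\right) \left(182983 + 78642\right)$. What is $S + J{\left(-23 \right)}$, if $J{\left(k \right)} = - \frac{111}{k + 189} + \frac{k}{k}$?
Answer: $- \frac{5247399542865}{166} \approx -3.1611 \cdot 10^{10}$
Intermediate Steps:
$S = -31610840620$ ($S = 5 - \left(64196 + 56629\right) \left(182983 + 78642\right) = 5 - 120825 \cdot 261625 = 5 - 31610840625 = -31610840620$)
$J{\left(k \right)} = 1 - \frac{111}{189 + k}$ ($J{\left(k \right)} = - \frac{111}{189 + k} + 1 = 1 - \frac{111}{189 + k}$)
$S + J{\left(-23 \right)} = -31610840620 + \frac{78 - 23}{189 - 23} = -31610840620 + \frac{1}{166} \cdot 55 = -31610840620 + \frac{55}{166} = - \frac{5247399542865}{166}$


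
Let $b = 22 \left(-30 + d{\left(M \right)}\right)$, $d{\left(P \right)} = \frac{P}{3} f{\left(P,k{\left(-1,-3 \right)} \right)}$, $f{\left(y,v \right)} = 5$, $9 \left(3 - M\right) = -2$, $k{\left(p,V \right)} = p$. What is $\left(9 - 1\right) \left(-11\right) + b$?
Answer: $- \frac{17006}{27} \approx -629.85$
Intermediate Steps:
$M = \frac{29}{9}$ ($M = 3 - - \frac{2}{9} = 3 + \frac{2}{9} = \frac{29}{9} \approx 3.2222$)
$d{\left(P \right)} = \frac{5 P}{3}$ ($d{\left(P \right)} = \frac{P}{3} \cdot 5 = \frac{5 P}{3}$)
$b = - \frac{14630}{27}$ ($b = 22 \left(-30 + \frac{5}{3} \cdot \frac{29}{9}\right) = 22 \left(-30 + \frac{145}{27}\right) = 22 \left(- \frac{665}{27}\right) = - \frac{14630}{27} \approx -541.85$)
$\left(9 - 1\right) \left(-11\right) + b = \left(9 - 1\right) \left(-11\right) - \frac{14630}{27} = 8 \left(-11\right) - \frac{14630}{27} = -88 - \frac{14630}{27} = - \frac{17006}{27}$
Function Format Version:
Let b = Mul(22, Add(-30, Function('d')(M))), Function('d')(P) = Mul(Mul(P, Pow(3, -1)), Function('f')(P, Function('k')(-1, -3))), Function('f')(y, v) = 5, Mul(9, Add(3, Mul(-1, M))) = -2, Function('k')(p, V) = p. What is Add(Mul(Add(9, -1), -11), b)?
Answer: Rational(-17006, 27) ≈ -629.85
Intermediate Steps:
M = Rational(29, 9) (M = Add(3, Mul(Rational(-1, 9), -2)) = Add(3, Rational(2, 9)) = Rational(29, 9) ≈ 3.2222)
Function('d')(P) = Mul(Rational(5, 3), P) (Function('d')(P) = Mul(Mul(P, Pow(3, -1)), 5) = Mul(Mul(P, Rational(1, 3)), 5) = Mul(Mul(Rational(1, 3), P), 5) = Mul(Rational(5, 3), P))
b = Rational(-14630, 27) (b = Mul(22, Add(-30, Mul(Rational(5, 3), Rational(29, 9)))) = Mul(22, Add(-30, Rational(145, 27))) = Mul(22, Rational(-665, 27)) = Rational(-14630, 27) ≈ -541.85)
Add(Mul(Add(9, -1), -11), b) = Add(Mul(Add(9, -1), -11), Rational(-14630, 27)) = Add(Mul(8, -11), Rational(-14630, 27)) = Add(-88, Rational(-14630, 27)) = Rational(-17006, 27)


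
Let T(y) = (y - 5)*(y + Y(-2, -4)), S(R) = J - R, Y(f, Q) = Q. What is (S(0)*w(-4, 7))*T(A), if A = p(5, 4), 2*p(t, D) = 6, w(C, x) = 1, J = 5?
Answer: 10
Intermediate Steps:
p(t, D) = 3 (p(t, D) = (1/2)*6 = 3)
A = 3
S(R) = 5 - R
T(y) = (-5 + y)*(-4 + y) (T(y) = (y - 5)*(y - 4) = (-5 + y)*(-4 + y))
(S(0)*w(-4, 7))*T(A) = ((5 - 1*0)*1)*(20 + 3**2 - 9*3) = ((5 + 0)*1)*(20 + 9 - 27) = (5*1)*2 = 5*2 = 10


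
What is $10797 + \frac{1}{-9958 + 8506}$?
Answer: $\frac{15677243}{1452} \approx 10797.0$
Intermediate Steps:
$10797 + \frac{1}{-9958 + 8506} = 10797 + \frac{1}{-1452} = 10797 - \frac{1}{1452} = \frac{15677243}{1452}$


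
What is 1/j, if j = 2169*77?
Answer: 1/167013 ≈ 5.9876e-6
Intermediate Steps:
j = 167013
1/j = 1/167013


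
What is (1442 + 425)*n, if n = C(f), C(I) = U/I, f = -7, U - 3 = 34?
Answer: -69079/7 ≈ -9868.4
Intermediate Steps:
U = 37 (U = 3 + 34 = 37)
C(I) = 37/I
n = -37/7 (n = 37/(-7) = 37*(-⅐) = -37/7 ≈ -5.2857)
(1442 + 425)*n = (1442 + 425)*(-37/7) = 1867*(-37/7) = -69079/7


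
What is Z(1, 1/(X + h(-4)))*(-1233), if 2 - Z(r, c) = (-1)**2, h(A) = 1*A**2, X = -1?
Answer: -1233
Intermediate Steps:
h(A) = A**2
Z(r, c) = 1 (Z(r, c) = 2 - 1*(-1)**2 = 2 - 1*1 = 2 - 1 = 1)
Z(1, 1/(X + h(-4)))*(-1233) = 1*(-1233) = -1233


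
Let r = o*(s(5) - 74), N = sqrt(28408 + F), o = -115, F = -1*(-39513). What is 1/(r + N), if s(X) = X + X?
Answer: 7360/54101679 - sqrt(67921)/54101679 ≈ 0.00013122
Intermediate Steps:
F = 39513
N = sqrt(67921) (N = sqrt(28408 + 39513) = sqrt(67921) ≈ 260.62)
s(X) = 2*X
r = 7360 (r = -115*(2*5 - 74) = -115*(10 - 74) = -115*(-64) = 7360)
1/(r + N) = 1/(7360 + sqrt(67921))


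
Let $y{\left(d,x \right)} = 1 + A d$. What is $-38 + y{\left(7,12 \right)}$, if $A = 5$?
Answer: $-2$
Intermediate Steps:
$y{\left(d,x \right)} = 1 + 5 d$
$-38 + y{\left(7,12 \right)} = -38 + \left(1 + 5 \cdot 7\right) = -38 + \left(1 + 35\right) = -38 + 36 = -2$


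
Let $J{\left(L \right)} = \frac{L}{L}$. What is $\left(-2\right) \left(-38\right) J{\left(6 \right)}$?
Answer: $76$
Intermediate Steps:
$J{\left(L \right)} = 1$
$\left(-2\right) \left(-38\right) J{\left(6 \right)} = \left(-2\right) \left(-38\right) 1 = 76 \cdot 1 = 76$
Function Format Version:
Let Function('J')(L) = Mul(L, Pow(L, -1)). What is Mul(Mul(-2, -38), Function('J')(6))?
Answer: 76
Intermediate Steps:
Function('J')(L) = 1
Mul(Mul(-2, -38), Function('J')(6)) = Mul(Mul(-2, -38), 1) = Mul(76, 1) = 76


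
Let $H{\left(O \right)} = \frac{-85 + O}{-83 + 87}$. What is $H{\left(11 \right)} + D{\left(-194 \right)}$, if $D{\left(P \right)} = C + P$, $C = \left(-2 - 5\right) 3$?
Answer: $- \frac{467}{2} \approx -233.5$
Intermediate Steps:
$H{\left(O \right)} = - \frac{85}{4} + \frac{O}{4}$ ($H{\left(O \right)} = \frac{-85 + O}{4} = \left(-85 + O\right) \frac{1}{4} = - \frac{85}{4} + \frac{O}{4}$)
$C = -21$ ($C = \left(-7\right) 3 = -21$)
$D{\left(P \right)} = -21 + P$
$H{\left(11 \right)} + D{\left(-194 \right)} = \left(- \frac{85}{4} + \frac{1}{4} \cdot 11\right) - 215 = \left(- \frac{85}{4} + \frac{11}{4}\right) - 215 = - \frac{37}{2} - 215 = - \frac{467}{2}$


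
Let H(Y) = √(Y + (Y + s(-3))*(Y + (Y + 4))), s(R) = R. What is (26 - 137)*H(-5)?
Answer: -111*√43 ≈ -727.88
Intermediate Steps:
H(Y) = √(Y + (-3 + Y)*(4 + 2*Y)) (H(Y) = √(Y + (Y - 3)*(Y + (Y + 4))) = √(Y + (-3 + Y)*(Y + (4 + Y))) = √(Y + (-3 + Y)*(4 + 2*Y)))
(26 - 137)*H(-5) = (26 - 137)*√(-12 - 1*(-5) + 2*(-5)²) = -111*√(-12 + 5 + 2*25) = -111*√(-12 + 5 + 50) = -111*√43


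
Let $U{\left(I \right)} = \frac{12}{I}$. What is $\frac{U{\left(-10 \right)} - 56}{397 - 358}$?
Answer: $- \frac{22}{15} \approx -1.4667$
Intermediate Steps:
$\frac{U{\left(-10 \right)} - 56}{397 - 358} = \frac{\frac{12}{-10} - 56}{397 - 358} = \frac{12 \left(- \frac{1}{10}\right) - 56}{39} = \left(- \frac{6}{5} - 56\right) \frac{1}{39} = \left(- \frac{286}{5}\right) \frac{1}{39} = - \frac{22}{15}$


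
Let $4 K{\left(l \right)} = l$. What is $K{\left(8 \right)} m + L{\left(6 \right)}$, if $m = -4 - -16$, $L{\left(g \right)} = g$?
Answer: $30$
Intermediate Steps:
$K{\left(l \right)} = \frac{l}{4}$
$m = 12$ ($m = -4 + 16 = 12$)
$K{\left(8 \right)} m + L{\left(6 \right)} = \frac{1}{4} \cdot 8 \cdot 12 + 6 = 2 \cdot 12 + 6 = 24 + 6 = 30$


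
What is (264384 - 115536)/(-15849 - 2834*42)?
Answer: -49616/44959 ≈ -1.1036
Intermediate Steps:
(264384 - 115536)/(-15849 - 2834*42) = 148848/(-15849 - 119028) = 148848/(-134877) = 148848*(-1/134877) = -49616/44959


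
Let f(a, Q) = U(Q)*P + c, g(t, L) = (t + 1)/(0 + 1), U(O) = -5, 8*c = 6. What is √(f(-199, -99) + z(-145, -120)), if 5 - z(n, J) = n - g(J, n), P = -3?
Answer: √187/2 ≈ 6.8374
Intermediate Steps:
c = ¾ (c = (⅛)*6 = ¾ ≈ 0.75000)
g(t, L) = 1 + t (g(t, L) = (1 + t)/1 = (1 + t)*1 = 1 + t)
f(a, Q) = 63/4 (f(a, Q) = -5*(-3) + ¾ = 15 + ¾ = 63/4)
z(n, J) = 6 + J - n (z(n, J) = 5 - (n - (1 + J)) = 5 - (n + (-1 - J)) = 5 - (-1 + n - J) = 5 + (1 + J - n) = 6 + J - n)
√(f(-199, -99) + z(-145, -120)) = √(63/4 + (6 - 120 - 1*(-145))) = √(63/4 + (6 - 120 + 145)) = √(63/4 + 31) = √(187/4) = √187/2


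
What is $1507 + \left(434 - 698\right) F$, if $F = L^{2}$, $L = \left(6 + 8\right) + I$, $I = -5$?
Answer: $-19877$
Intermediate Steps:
$L = 9$ ($L = \left(6 + 8\right) - 5 = 14 - 5 = 9$)
$F = 81$ ($F = 9^{2} = 81$)
$1507 + \left(434 - 698\right) F = 1507 + \left(434 - 698\right) 81 = 1507 - 21384 = -19877$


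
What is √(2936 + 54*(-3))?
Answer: √2774 ≈ 52.669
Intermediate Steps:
√(2936 + 54*(-3)) = √(2936 - 162) = √2774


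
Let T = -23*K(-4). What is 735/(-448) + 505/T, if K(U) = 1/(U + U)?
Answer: 256145/1472 ≈ 174.01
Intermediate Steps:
K(U) = 1/(2*U)
T = 23/8 (T = -23/(2*(-4)) = -23*(-1)/(2*4) = -23*(-⅛) = 23/8 ≈ 2.8750)
735/(-448) + 505/T = 735/(-448) + 505/(23/8) = 735*(-1/448) + 505*(8/23) = -105/64 + 4040/23 = 256145/1472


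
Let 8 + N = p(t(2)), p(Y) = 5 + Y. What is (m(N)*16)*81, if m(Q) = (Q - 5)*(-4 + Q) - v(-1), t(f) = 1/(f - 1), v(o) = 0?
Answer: 54432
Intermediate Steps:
t(f) = 1/(-1 + f)
N = -2 (N = -8 + (5 + 1/(-1 + 2)) = -8 + (5 + 1/1) = -8 + (5 + 1) = -8 + 6 = -2)
m(Q) = (-5 + Q)*(-4 + Q) (m(Q) = (Q - 5)*(-4 + Q) - 1*0 = (-5 + Q)*(-4 + Q) + 0 = (-5 + Q)*(-4 + Q))
(m(N)*16)*81 = ((20 + (-2)² - 9*(-2))*16)*81 = ((20 + 4 + 18)*16)*81 = (42*16)*81 = 672*81 = 54432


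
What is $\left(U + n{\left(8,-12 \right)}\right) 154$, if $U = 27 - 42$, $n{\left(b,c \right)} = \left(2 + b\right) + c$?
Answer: $-2618$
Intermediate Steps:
$n{\left(b,c \right)} = 2 + b + c$
$U = -15$
$\left(U + n{\left(8,-12 \right)}\right) 154 = \left(-15 + \left(2 + 8 - 12\right)\right) 154 = \left(-15 - 2\right) 154 = \left(-17\right) 154 = -2618$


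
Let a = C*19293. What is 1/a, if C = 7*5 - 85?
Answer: -1/964650 ≈ -1.0366e-6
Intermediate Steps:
C = -50 (C = 35 - 85 = -50)
a = -964650 (a = -50*19293 = -964650)
1/a = 1/(-964650) = -1/964650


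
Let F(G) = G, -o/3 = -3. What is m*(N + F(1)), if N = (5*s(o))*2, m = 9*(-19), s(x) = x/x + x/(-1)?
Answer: 13509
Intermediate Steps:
o = 9 (o = -3*(-3) = 9)
s(x) = 1 - x (s(x) = 1 + x*(-1) = 1 - x)
m = -171
N = -80 (N = (5*(1 - 1*9))*2 = (5*(1 - 9))*2 = (5*(-8))*2 = -40*2 = -80)
m*(N + F(1)) = -171*(-80 + 1) = -171*(-79) = 13509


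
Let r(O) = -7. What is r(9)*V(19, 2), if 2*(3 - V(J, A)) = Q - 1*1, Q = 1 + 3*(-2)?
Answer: -42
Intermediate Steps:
Q = -5 (Q = 1 - 6 = -5)
V(J, A) = 6 (V(J, A) = 3 - (-5 - 1*1)/2 = 3 - (-5 - 1)/2 = 3 - 1/2*(-6) = 3 + 3 = 6)
r(9)*V(19, 2) = -7*6 = -42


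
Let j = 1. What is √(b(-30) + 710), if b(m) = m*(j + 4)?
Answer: 4*√35 ≈ 23.664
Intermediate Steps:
b(m) = 5*m (b(m) = m*(1 + 4) = m*5 = 5*m)
√(b(-30) + 710) = √(5*(-30) + 710) = √(-150 + 710) = √560 = 4*√35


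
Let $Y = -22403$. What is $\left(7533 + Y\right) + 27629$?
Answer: $12759$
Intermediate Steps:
$\left(7533 + Y\right) + 27629 = \left(7533 - 22403\right) + 27629 = -14870 + 27629 = 12759$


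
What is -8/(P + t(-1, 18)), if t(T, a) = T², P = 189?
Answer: -4/95 ≈ -0.042105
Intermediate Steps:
-8/(P + t(-1, 18)) = -8/(189 + (-1)²) = -8/(189 + 1) = -8/190 = (1/190)*(-8) = -4/95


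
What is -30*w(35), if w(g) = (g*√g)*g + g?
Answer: -1050 - 36750*√35 ≈ -2.1847e+5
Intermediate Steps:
w(g) = g + g^(5/2) (w(g) = g^(3/2)*g + g = g^(5/2) + g = g + g^(5/2))
-30*w(35) = -30*(35 + 35^(5/2)) = -30*(35 + 1225*√35) = -1050 - 36750*√35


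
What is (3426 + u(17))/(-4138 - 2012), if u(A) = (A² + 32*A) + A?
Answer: -2138/3075 ≈ -0.69528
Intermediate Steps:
u(A) = A² + 33*A
(3426 + u(17))/(-4138 - 2012) = (3426 + 17*(33 + 17))/(-4138 - 2012) = (3426 + 17*50)/(-6150) = (3426 + 850)*(-1/6150) = 4276*(-1/6150) = -2138/3075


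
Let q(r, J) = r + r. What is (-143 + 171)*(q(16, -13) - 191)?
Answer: -4452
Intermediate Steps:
q(r, J) = 2*r
(-143 + 171)*(q(16, -13) - 191) = (-143 + 171)*(2*16 - 191) = 28*(32 - 191) = 28*(-159) = -4452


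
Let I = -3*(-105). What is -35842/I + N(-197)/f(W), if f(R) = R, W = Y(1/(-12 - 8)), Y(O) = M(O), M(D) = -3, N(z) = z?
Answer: -15157/315 ≈ -48.117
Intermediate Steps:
Y(O) = -3
W = -3
I = 315
-35842/I + N(-197)/f(W) = -35842/315 - 197/(-3) = -35842*1/315 - 197*(-1/3) = -35842/315 + 197/3 = -15157/315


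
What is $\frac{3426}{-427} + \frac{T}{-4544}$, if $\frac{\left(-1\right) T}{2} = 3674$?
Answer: $- \frac{3107537}{485072} \approx -6.4063$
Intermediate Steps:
$T = -7348$ ($T = \left(-2\right) 3674 = -7348$)
$\frac{3426}{-427} + \frac{T}{-4544} = \frac{3426}{-427} - \frac{7348}{-4544} = 3426 \left(- \frac{1}{427}\right) - - \frac{1837}{1136} = - \frac{3426}{427} + \frac{1837}{1136} = - \frac{3107537}{485072}$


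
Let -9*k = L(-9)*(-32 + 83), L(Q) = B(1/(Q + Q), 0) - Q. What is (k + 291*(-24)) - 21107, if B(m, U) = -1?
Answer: -84409/3 ≈ -28136.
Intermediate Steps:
L(Q) = -1 - Q
k = -136/3 (k = -(-1 - 1*(-9))*(-32 + 83)/9 = -(-1 + 9)*51/9 = -8*51/9 = -⅑*408 = -136/3 ≈ -45.333)
(k + 291*(-24)) - 21107 = (-136/3 + 291*(-24)) - 21107 = (-136/3 - 6984) - 21107 = -21088/3 - 21107 = -84409/3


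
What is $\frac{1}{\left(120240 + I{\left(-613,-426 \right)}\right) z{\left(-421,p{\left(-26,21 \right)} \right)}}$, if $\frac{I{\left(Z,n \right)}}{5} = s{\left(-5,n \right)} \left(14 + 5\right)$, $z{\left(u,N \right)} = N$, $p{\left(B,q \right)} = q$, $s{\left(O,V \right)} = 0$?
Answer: $\frac{1}{2525040} \approx 3.9603 \cdot 10^{-7}$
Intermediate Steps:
$I{\left(Z,n \right)} = 0$ ($I{\left(Z,n \right)} = 5 \cdot 0 \left(14 + 5\right) = 5 \cdot 0 \cdot 19 = 5 \cdot 0 = 0$)
$\frac{1}{\left(120240 + I{\left(-613,-426 \right)}\right) z{\left(-421,p{\left(-26,21 \right)} \right)}} = \frac{1}{\left(120240 + 0\right) 21} = \frac{1}{120240} \cdot \frac{1}{21} = \frac{1}{2525040}$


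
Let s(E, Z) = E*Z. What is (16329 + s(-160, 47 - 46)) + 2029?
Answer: 18198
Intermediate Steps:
(16329 + s(-160, 47 - 46)) + 2029 = (16329 - 160*(47 - 46)) + 2029 = (16329 - 160*1) + 2029 = (16329 - 160) + 2029 = 16169 + 2029 = 18198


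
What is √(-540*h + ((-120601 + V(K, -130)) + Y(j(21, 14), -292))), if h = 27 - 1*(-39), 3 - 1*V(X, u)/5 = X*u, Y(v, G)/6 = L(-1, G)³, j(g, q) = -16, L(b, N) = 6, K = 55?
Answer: 2*I*√29795 ≈ 345.22*I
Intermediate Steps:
Y(v, G) = 1296 (Y(v, G) = 6*6³ = 6*216 = 1296)
V(X, u) = 15 - 5*X*u
h = 66 (h = 27 + 39 = 66)
√(-540*h + ((-120601 + V(K, -130)) + Y(j(21, 14), -292))) = √(-540*66 + ((-120601 + (15 - 5*55*(-130))) + 1296)) = √(-35640 + ((-120601 + (15 + 35750)) + 1296)) = √(-35640 + ((-120601 + 35765) + 1296)) = √(-35640 + (-84836 + 1296)) = √(-35640 - 83540) = √(-119180) = 2*I*√29795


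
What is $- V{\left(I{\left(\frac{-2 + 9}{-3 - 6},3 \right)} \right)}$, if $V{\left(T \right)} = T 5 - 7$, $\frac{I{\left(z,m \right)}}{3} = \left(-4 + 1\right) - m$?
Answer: $97$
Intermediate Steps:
$I{\left(z,m \right)} = -9 - 3 m$ ($I{\left(z,m \right)} = 3 \left(\left(-4 + 1\right) - m\right) = 3 \left(-3 - m\right) = -9 - 3 m$)
$V{\left(T \right)} = -7 + 5 T$ ($V{\left(T \right)} = 5 T - 7 = -7 + 5 T$)
$- V{\left(I{\left(\frac{-2 + 9}{-3 - 6},3 \right)} \right)} = - (-7 + 5 \left(-9 - 9\right)) = - (-7 + 5 \left(-18\right)) = - (-7 - 90) = \left(-1\right) \left(-97\right) = 97$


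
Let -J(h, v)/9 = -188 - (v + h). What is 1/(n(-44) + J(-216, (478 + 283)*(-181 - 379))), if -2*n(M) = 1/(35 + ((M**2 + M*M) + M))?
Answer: -7726/29634556393 ≈ -2.6071e-7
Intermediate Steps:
n(M) = -1/(2*(35 + M + 2*M**2)) (n(M) = -1/(2*(35 + ((M**2 + M*M) + M))) = -1/(2*(35 + ((M**2 + M**2) + M))) = -1/(2*(35 + (2*M**2 + M))) = -1/(2*(35 + (M + 2*M**2))) = -1/(2*(35 + M + 2*M**2)))
J(h, v) = 1692 + 9*h + 9*v (J(h, v) = -9*(-188 - (v + h)) = -9*(-188 - (h + v)) = -9*(-188 + (-h - v)) = -9*(-188 - h - v) = 1692 + 9*h + 9*v)
1/(n(-44) + J(-216, (478 + 283)*(-181 - 379))) = 1/(-1/(70 + 2*(-44) + 4*(-44)**2) + (1692 + 9*(-216) + 9*((478 + 283)*(-181 - 379)))) = 1/(-1/(70 - 88 + 4*1936) + (1692 - 1944 + 9*(761*(-560)))) = 1/(-1/(70 - 88 + 7744) + (1692 - 1944 + 9*(-426160))) = 1/(-1/7726 + (1692 - 1944 - 3835440)) = 1/(-1*1/7726 - 3835692) = 1/(-1/7726 - 3835692) = 1/(-29634556393/7726) = -7726/29634556393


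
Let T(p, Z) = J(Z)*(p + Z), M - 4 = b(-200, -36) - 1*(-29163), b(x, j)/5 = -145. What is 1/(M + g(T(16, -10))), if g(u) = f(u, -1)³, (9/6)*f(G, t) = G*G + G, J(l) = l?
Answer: 1/13144284442 ≈ 7.6079e-11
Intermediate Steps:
b(x, j) = -725 (b(x, j) = 5*(-145) = -725)
f(G, t) = 2*G/3 + 2*G²/3 (f(G, t) = 2*(G*G + G)/3 = 2*(G² + G)/3 = 2*(G + G²)/3 = 2*G/3 + 2*G²/3)
M = 28442 (M = 4 + (-725 - 1*(-29163)) = 4 + (-725 + 29163) = 4 + 28438 = 28442)
T(p, Z) = Z*(Z + p) (T(p, Z) = Z*(p + Z) = Z*(Z + p))
g(u) = 8*u³*(1 + u)³/27 (g(u) = (2*u*(1 + u)/3)³ = 8*u³*(1 + u)³/27)
1/(M + g(T(16, -10))) = 1/(28442 + 8*(-10*(-10 + 16))³*(1 - 10*(-10 + 16))³/27) = 1/(28442 + 8*(-10*6)³*(1 - 10*6)³/27) = 1/(28442 + (8/27)*(-60)³*(1 - 60)³) = 1/(28442 + (8/27)*(-216000)*(-59)³) = 1/(28442 + (8/27)*(-216000)*(-205379)) = 1/(28442 + 13144256000) = 1/13144284442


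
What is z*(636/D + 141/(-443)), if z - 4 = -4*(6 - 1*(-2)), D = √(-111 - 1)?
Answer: 3948/443 + 636*I*√7 ≈ 8.912 + 1682.7*I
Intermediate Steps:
D = 4*I*√7 (D = √(-112) = 4*I*√7 ≈ 10.583*I)
z = -28 (z = 4 - 4*(6 - 1*(-2)) = 4 - 4*(6 + 2) = 4 - 4*8 = 4 - 32 = -28)
z*(636/D + 141/(-443)) = -28*(636/((4*I*√7)) + 141/(-443)) = -28*(636*(-I*√7/28) + 141*(-1/443)) = -28*(-159*I*√7/7 - 141/443) = -28*(-141/443 - 159*I*√7/7) = 3948/443 + 636*I*√7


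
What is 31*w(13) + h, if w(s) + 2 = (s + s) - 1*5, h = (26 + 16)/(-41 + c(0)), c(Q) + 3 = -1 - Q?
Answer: 8821/15 ≈ 588.07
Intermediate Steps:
c(Q) = -4 - Q (c(Q) = -3 + (-1 - Q) = -4 - Q)
h = -14/15 (h = (26 + 16)/(-41 + (-4 - 1*0)) = 42/(-41 + (-4 + 0)) = 42/(-41 - 4) = 42/(-45) = 42*(-1/45) = -14/15 ≈ -0.93333)
w(s) = -7 + 2*s (w(s) = -2 + ((s + s) - 1*5) = -2 + (2*s - 5) = -2 + (-5 + 2*s) = -7 + 2*s)
31*w(13) + h = 31*(-7 + 2*13) - 14/15 = 31*(-7 + 26) - 14/15 = 31*19 - 14/15 = 589 - 14/15 = 8821/15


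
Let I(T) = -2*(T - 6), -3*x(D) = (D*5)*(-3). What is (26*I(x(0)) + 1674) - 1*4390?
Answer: -2404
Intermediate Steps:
x(D) = 5*D (x(D) = -D*5*(-3)/3 = -5*D*(-3)/3 = -(-5)*D = 5*D)
I(T) = 12 - 2*T (I(T) = -2*(-6 + T) = 12 - 2*T)
(26*I(x(0)) + 1674) - 1*4390 = (26*(12 - 10*0) + 1674) - 1*4390 = (26*(12 - 2*0) + 1674) - 4390 = (26*(12 + 0) + 1674) - 4390 = (26*12 + 1674) - 4390 = (312 + 1674) - 4390 = 1986 - 4390 = -2404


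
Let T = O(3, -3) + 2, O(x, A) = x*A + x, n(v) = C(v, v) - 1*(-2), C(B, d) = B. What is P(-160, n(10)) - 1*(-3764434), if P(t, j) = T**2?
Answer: 3764450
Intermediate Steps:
n(v) = 2 + v (n(v) = v - 1*(-2) = v + 2 = 2 + v)
O(x, A) = x + A*x (O(x, A) = A*x + x = x + A*x)
T = -4 (T = 3*(1 - 3) + 2 = 3*(-2) + 2 = -6 + 2 = -4)
P(t, j) = 16 (P(t, j) = (-4)**2 = 16)
P(-160, n(10)) - 1*(-3764434) = 16 - 1*(-3764434) = 16 + 3764434 = 3764450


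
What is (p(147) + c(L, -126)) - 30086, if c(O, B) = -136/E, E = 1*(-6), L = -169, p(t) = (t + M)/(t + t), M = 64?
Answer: -8838409/294 ≈ -30063.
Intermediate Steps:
p(t) = (64 + t)/(2*t) (p(t) = (t + 64)/(t + t) = (64 + t)/((2*t)) = (64 + t)*(1/(2*t)) = (64 + t)/(2*t))
E = -6
c(O, B) = 68/3 (c(O, B) = -136/(-6) = -136*(-⅙) = 68/3)
(p(147) + c(L, -126)) - 30086 = ((½)*(64 + 147)/147 + 68/3) - 30086 = ((½)*(1/147)*211 + 68/3) - 30086 = (211/294 + 68/3) - 30086 = 6875/294 - 30086 = -8838409/294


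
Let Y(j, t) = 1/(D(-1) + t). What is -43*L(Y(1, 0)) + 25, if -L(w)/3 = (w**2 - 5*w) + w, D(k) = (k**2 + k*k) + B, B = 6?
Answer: -2399/64 ≈ -37.484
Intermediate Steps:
D(k) = 6 + 2*k**2 (D(k) = (k**2 + k*k) + 6 = (k**2 + k**2) + 6 = 2*k**2 + 6 = 6 + 2*k**2)
Y(j, t) = 1/(8 + t) (Y(j, t) = 1/((6 + 2*(-1)**2) + t) = 1/((6 + 2*1) + t) = 1/((6 + 2) + t) = 1/(8 + t))
L(w) = -3*w**2 + 12*w (L(w) = -3*((w**2 - 5*w) + w) = -3*(w**2 - 4*w) = -3*w**2 + 12*w)
-43*L(Y(1, 0)) + 25 = -129*(4 - 1/(8 + 0))/(8 + 0) + 25 = -129*(4 - 1/8)/8 + 25 = -129*31/(8*8) + 25 = -43*93/64 + 25 = -3999/64 + 25 = -2399/64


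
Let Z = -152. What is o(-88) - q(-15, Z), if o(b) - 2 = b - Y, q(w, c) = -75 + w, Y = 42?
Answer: -38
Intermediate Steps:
o(b) = -40 + b (o(b) = 2 + (b - 1*42) = 2 + (b - 42) = 2 + (-42 + b) = -40 + b)
o(-88) - q(-15, Z) = (-40 - 88) - (-75 - 15) = -128 - 1*(-90) = -128 + 90 = -38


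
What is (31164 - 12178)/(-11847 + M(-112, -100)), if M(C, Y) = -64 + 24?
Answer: -18986/11887 ≈ -1.5972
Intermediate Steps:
M(C, Y) = -40
(31164 - 12178)/(-11847 + M(-112, -100)) = (31164 - 12178)/(-11847 - 40) = 18986/(-11887) = 18986*(-1/11887) = -18986/11887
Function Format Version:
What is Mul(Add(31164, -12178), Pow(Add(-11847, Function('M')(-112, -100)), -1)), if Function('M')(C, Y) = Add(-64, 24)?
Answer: Rational(-18986, 11887) ≈ -1.5972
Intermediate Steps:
Function('M')(C, Y) = -40
Mul(Add(31164, -12178), Pow(Add(-11847, Function('M')(-112, -100)), -1)) = Mul(Add(31164, -12178), Pow(Add(-11847, -40), -1)) = Mul(18986, Pow(-11887, -1)) = Mul(18986, Rational(-1, 11887)) = Rational(-18986, 11887)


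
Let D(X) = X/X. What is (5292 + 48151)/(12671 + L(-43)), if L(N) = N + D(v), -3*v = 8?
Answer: 53443/12629 ≈ 4.2318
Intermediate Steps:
v = -8/3 (v = -⅓*8 = -8/3 ≈ -2.6667)
D(X) = 1
L(N) = 1 + N (L(N) = N + 1 = 1 + N)
(5292 + 48151)/(12671 + L(-43)) = (5292 + 48151)/(12671 + (1 - 43)) = 53443/(12671 - 42) = 53443/12629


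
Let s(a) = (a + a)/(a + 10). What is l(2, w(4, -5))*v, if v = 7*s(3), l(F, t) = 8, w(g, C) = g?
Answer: 336/13 ≈ 25.846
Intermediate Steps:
s(a) = 2*a/(10 + a) (s(a) = (2*a)/(10 + a) = 2*a/(10 + a))
v = 42/13 (v = 7*(2*3/(10 + 3)) = 7*(2*3/13) = 7*(2*3*(1/13)) = 7*(6/13) = 42/13 ≈ 3.2308)
l(2, w(4, -5))*v = 8*(42/13) = 336/13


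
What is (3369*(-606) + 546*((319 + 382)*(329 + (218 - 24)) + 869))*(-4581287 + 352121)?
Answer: -839950506218988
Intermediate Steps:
(3369*(-606) + 546*((319 + 382)*(329 + (218 - 24)) + 869))*(-4581287 + 352121) = (-2041614 + 546*(701*(329 + 194) + 869))*(-4229166) = (-2041614 + 546*(701*523 + 869))*(-4229166) = (-2041614 + 546*(366623 + 869))*(-4229166) = (-2041614 + 546*367492)*(-4229166) = (-2041614 + 200650632)*(-4229166) = 198609018*(-4229166) = -839950506218988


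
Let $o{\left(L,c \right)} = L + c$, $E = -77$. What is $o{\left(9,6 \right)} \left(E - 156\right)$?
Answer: $-3495$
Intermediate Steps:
$o{\left(9,6 \right)} \left(E - 156\right) = \left(9 + 6\right) \left(-77 - 156\right) = 15 \left(-233\right) = -3495$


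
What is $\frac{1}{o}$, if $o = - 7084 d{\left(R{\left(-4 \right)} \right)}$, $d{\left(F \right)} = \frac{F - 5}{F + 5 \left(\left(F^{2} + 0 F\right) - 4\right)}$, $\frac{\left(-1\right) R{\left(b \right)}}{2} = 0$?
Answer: $- \frac{1}{1771} \approx -0.00056465$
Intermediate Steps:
$R{\left(b \right)} = 0$ ($R{\left(b \right)} = \left(-2\right) 0 = 0$)
$d{\left(F \right)} = \frac{-5 + F}{-20 + F + 5 F^{2}}$ ($d{\left(F \right)} = \frac{-5 + F}{F + 5 \left(\left(F^{2} + 0\right) - 4\right)} = \frac{-5 + F}{F + 5 \left(F^{2} - 4\right)} = \frac{-5 + F}{F + 5 \left(-4 + F^{2}\right)} = \frac{-5 + F}{F + \left(-20 + 5 F^{2}\right)} = \frac{-5 + F}{-20 + F + 5 F^{2}}$)
$o = -1771$ ($o = - 7084 \frac{-5 + 0}{-20 + 0 + 5 \cdot 0^{2}} = - 7084 \frac{1}{-20 + 0 + 5 \cdot 0} \left(-5\right) = - 7084 \frac{1}{-20 + 0 + 0} \left(-5\right) = - 7084 \frac{1}{-20} \left(-5\right) = - 7084 \left(\left(- \frac{1}{20}\right) \left(-5\right)\right) = \left(-7084\right) \frac{1}{4} = -1771$)
$\frac{1}{o} = \frac{1}{-1771} = - \frac{1}{1771}$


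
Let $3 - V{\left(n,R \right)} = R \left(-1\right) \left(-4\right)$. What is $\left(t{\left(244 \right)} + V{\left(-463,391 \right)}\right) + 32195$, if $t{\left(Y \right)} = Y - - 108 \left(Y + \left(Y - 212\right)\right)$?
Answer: $60686$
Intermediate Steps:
$V{\left(n,R \right)} = 3 - 4 R$ ($V{\left(n,R \right)} = 3 - R \left(-1\right) \left(-4\right) = 3 - - R \left(-4\right) = 3 - 4 R$)
$t{\left(Y \right)} = -22896 + 217 Y$ ($t{\left(Y \right)} = Y - - 108 \left(Y + \left(-212 + Y\right)\right) = Y - - 108 \left(-212 + 2 Y\right) = Y - \left(22896 - 216 Y\right) = Y + \left(-22896 + 216 Y\right) = -22896 + 217 Y$)
$\left(t{\left(244 \right)} + V{\left(-463,391 \right)}\right) + 32195 = \left(\left(-22896 + 217 \cdot 244\right) + \left(3 - 1564\right)\right) + 32195 = \left(\left(-22896 + 52948\right) + \left(3 - 1564\right)\right) + 32195 = \left(30052 - 1561\right) + 32195 = 28491 + 32195 = 60686$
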